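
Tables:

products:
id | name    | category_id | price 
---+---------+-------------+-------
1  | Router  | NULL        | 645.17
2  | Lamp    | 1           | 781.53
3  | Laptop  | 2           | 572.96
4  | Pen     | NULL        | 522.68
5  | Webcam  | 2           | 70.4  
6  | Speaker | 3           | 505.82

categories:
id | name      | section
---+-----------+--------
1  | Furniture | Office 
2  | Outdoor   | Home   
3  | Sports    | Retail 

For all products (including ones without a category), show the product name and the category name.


LEFT JOIN keeps every row from products (the left table); where category_id has no match in categories, the category columns become NULL. Walk through each product:
  - product 1 (Router): category_id=NULL, no match -> kept with NULL
  - product 2 (Lamp): category_id=1 -> matches Furniture
  - product 3 (Laptop): category_id=2 -> matches Outdoor
  - product 4 (Pen): category_id=NULL, no match -> kept with NULL
  - product 5 (Webcam): category_id=2 -> matches Outdoor
  - product 6 (Speaker): category_id=3 -> matches Sports
All 6 rows appear; 2 have NULL category.

SQL:
SELECT a.name, b.name AS category
FROM products a
LEFT JOIN categories b ON a.category_id = b.id

Result:
name    | category 
--------+----------
Router  | NULL     
Lamp    | Furniture
Laptop  | Outdoor  
Pen     | NULL     
Webcam  | Outdoor  
Speaker | Sports   


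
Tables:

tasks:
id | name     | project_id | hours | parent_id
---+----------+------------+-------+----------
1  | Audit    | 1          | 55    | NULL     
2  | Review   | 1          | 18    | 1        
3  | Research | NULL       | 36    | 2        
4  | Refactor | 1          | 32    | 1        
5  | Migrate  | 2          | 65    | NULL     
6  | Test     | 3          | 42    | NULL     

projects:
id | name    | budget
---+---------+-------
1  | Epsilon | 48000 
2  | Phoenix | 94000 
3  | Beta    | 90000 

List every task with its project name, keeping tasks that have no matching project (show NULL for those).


LEFT JOIN keeps every row from tasks (the left table); where project_id has no match in projects, the project columns become NULL. Walk through each task:
  - task 1 (Audit): project_id=1 -> matches Epsilon
  - task 2 (Review): project_id=1 -> matches Epsilon
  - task 3 (Research): project_id=NULL, no match -> kept with NULL
  - task 4 (Refactor): project_id=1 -> matches Epsilon
  - task 5 (Migrate): project_id=2 -> matches Phoenix
  - task 6 (Test): project_id=3 -> matches Beta
All 6 rows appear; 1 has NULL project.

SQL:
SELECT a.name, b.name AS project
FROM tasks a
LEFT JOIN projects b ON a.project_id = b.id

Result:
name     | project
---------+--------
Audit    | Epsilon
Review   | Epsilon
Research | NULL   
Refactor | Epsilon
Migrate  | Phoenix
Test     | Beta   


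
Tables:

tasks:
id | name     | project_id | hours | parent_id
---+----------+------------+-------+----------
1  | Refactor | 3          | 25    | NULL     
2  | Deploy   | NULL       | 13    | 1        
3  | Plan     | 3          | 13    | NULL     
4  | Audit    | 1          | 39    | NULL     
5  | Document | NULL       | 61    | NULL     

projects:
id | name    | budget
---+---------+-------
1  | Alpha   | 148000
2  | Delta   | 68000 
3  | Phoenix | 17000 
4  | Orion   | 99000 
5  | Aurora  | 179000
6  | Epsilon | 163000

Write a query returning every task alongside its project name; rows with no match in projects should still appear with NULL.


LEFT JOIN keeps every row from tasks (the left table); where project_id has no match in projects, the project columns become NULL. Walk through each task:
  - task 1 (Refactor): project_id=3 -> matches Phoenix
  - task 2 (Deploy): project_id=NULL, no match -> kept with NULL
  - task 3 (Plan): project_id=3 -> matches Phoenix
  - task 4 (Audit): project_id=1 -> matches Alpha
  - task 5 (Document): project_id=NULL, no match -> kept with NULL
All 5 rows appear; 2 have NULL project.

SQL:
SELECT a.name, b.name AS project
FROM tasks a
LEFT JOIN projects b ON a.project_id = b.id

Result:
name     | project
---------+--------
Refactor | Phoenix
Deploy   | NULL   
Plan     | Phoenix
Audit    | Alpha  
Document | NULL   


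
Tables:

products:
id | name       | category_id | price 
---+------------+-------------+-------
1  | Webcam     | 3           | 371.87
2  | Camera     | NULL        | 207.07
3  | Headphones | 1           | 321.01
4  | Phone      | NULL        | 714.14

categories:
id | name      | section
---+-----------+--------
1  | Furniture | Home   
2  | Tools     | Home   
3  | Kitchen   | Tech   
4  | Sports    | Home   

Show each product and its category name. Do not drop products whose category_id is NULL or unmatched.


LEFT JOIN keeps every row from products (the left table); where category_id has no match in categories, the category columns become NULL. Walk through each product:
  - product 1 (Webcam): category_id=3 -> matches Kitchen
  - product 2 (Camera): category_id=NULL, no match -> kept with NULL
  - product 3 (Headphones): category_id=1 -> matches Furniture
  - product 4 (Phone): category_id=NULL, no match -> kept with NULL
All 4 rows appear; 2 have NULL category.

SQL:
SELECT a.name, b.name AS category
FROM products a
LEFT JOIN categories b ON a.category_id = b.id

Result:
name       | category 
-----------+----------
Webcam     | Kitchen  
Camera     | NULL     
Headphones | Furniture
Phone      | NULL     


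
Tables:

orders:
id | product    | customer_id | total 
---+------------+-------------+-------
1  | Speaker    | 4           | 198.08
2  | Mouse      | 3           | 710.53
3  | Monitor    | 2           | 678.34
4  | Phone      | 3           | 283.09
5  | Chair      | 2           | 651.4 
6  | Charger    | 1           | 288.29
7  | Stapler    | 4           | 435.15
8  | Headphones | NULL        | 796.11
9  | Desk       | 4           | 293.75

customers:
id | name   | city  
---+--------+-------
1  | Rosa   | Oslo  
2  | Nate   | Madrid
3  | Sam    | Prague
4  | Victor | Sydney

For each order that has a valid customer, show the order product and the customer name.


INNER JOIN keeps only orders rows whose customer_id matches an id in customers. Walk through each order:
  - order 1 (Speaker): customer_id=4 -> matches Victor
  - order 2 (Mouse): customer_id=3 -> matches Sam
  - order 3 (Monitor): customer_id=2 -> matches Nate
  - order 4 (Phone): customer_id=3 -> matches Sam
  - order 5 (Chair): customer_id=2 -> matches Nate
  - order 6 (Charger): customer_id=1 -> matches Rosa
  - order 7 (Stapler): customer_id=4 -> matches Victor
  - order 8 (Headphones): customer_id=NULL, no match -> dropped
  - order 9 (Desk): customer_id=4 -> matches Victor
So 1 of 9 rows is dropped.

SQL:
SELECT a.product, b.name AS customer
FROM orders a
INNER JOIN customers b ON a.customer_id = b.id

Result:
product | customer
--------+---------
Speaker | Victor  
Mouse   | Sam     
Monitor | Nate    
Phone   | Sam     
Chair   | Nate    
Charger | Rosa    
Stapler | Victor  
Desk    | Victor  


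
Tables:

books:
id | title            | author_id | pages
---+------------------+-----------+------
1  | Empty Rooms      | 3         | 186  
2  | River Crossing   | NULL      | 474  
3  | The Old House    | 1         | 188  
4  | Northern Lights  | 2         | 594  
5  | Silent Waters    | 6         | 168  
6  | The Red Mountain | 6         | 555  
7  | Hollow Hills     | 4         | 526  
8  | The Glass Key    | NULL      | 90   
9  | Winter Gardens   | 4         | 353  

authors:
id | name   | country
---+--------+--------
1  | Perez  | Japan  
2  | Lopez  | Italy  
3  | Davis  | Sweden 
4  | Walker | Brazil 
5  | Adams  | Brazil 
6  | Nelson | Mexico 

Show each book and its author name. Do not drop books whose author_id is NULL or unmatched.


LEFT JOIN keeps every row from books (the left table); where author_id has no match in authors, the author columns become NULL. Walk through each book:
  - book 1 (Empty Rooms): author_id=3 -> matches Davis
  - book 2 (River Crossing): author_id=NULL, no match -> kept with NULL
  - book 3 (The Old House): author_id=1 -> matches Perez
  - book 4 (Northern Lights): author_id=2 -> matches Lopez
  - book 5 (Silent Waters): author_id=6 -> matches Nelson
  - book 6 (The Red Mountain): author_id=6 -> matches Nelson
  - book 7 (Hollow Hills): author_id=4 -> matches Walker
  - book 8 (The Glass Key): author_id=NULL, no match -> kept with NULL
  - book 9 (Winter Gardens): author_id=4 -> matches Walker
All 9 rows appear; 2 have NULL author.

SQL:
SELECT a.title, b.name AS author
FROM books a
LEFT JOIN authors b ON a.author_id = b.id

Result:
title            | author
-----------------+-------
Empty Rooms      | Davis 
River Crossing   | NULL  
The Old House    | Perez 
Northern Lights  | Lopez 
Silent Waters    | Nelson
The Red Mountain | Nelson
Hollow Hills     | Walker
The Glass Key    | NULL  
Winter Gardens   | Walker


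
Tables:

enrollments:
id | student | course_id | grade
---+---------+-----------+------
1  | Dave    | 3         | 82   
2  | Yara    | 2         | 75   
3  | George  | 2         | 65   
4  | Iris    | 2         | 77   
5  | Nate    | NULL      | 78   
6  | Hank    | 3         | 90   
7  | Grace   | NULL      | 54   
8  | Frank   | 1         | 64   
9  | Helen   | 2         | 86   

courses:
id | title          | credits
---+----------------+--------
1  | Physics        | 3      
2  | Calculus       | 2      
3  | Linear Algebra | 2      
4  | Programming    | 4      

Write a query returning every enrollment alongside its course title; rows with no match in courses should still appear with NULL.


LEFT JOIN keeps every row from enrollments (the left table); where course_id has no match in courses, the course columns become NULL. Walk through each enrollment:
  - enrollment 1 (Dave): course_id=3 -> matches Linear Algebra
  - enrollment 2 (Yara): course_id=2 -> matches Calculus
  - enrollment 3 (George): course_id=2 -> matches Calculus
  - enrollment 4 (Iris): course_id=2 -> matches Calculus
  - enrollment 5 (Nate): course_id=NULL, no match -> kept with NULL
  - enrollment 6 (Hank): course_id=3 -> matches Linear Algebra
  - enrollment 7 (Grace): course_id=NULL, no match -> kept with NULL
  - enrollment 8 (Frank): course_id=1 -> matches Physics
  - enrollment 9 (Helen): course_id=2 -> matches Calculus
All 9 rows appear; 2 have NULL course.

SQL:
SELECT a.student, b.title AS course
FROM enrollments a
LEFT JOIN courses b ON a.course_id = b.id

Result:
student | course        
--------+---------------
Dave    | Linear Algebra
Yara    | Calculus      
George  | Calculus      
Iris    | Calculus      
Nate    | NULL          
Hank    | Linear Algebra
Grace   | NULL          
Frank   | Physics       
Helen   | Calculus      


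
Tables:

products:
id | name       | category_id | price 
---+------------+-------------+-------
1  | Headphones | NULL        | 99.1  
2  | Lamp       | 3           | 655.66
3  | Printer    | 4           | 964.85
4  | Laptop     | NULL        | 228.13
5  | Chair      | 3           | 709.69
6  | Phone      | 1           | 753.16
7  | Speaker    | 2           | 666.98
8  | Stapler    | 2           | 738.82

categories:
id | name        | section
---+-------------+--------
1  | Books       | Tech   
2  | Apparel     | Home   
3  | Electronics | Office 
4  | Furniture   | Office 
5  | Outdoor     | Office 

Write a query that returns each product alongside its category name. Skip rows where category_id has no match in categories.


INNER JOIN keeps only products rows whose category_id matches an id in categories. Walk through each product:
  - product 1 (Headphones): category_id=NULL, no match -> dropped
  - product 2 (Lamp): category_id=3 -> matches Electronics
  - product 3 (Printer): category_id=4 -> matches Furniture
  - product 4 (Laptop): category_id=NULL, no match -> dropped
  - product 5 (Chair): category_id=3 -> matches Electronics
  - product 6 (Phone): category_id=1 -> matches Books
  - product 7 (Speaker): category_id=2 -> matches Apparel
  - product 8 (Stapler): category_id=2 -> matches Apparel
So 2 of 8 rows are dropped.

SQL:
SELECT a.name, b.name AS category
FROM products a
INNER JOIN categories b ON a.category_id = b.id

Result:
name    | category   
--------+------------
Lamp    | Electronics
Printer | Furniture  
Chair   | Electronics
Phone   | Books      
Speaker | Apparel    
Stapler | Apparel    


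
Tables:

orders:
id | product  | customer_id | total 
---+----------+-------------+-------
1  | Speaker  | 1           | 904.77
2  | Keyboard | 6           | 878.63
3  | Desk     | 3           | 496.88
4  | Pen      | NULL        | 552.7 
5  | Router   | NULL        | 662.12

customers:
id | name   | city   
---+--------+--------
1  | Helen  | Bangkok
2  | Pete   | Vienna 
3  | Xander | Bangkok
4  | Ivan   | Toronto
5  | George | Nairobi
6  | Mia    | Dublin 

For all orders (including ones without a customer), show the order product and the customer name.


LEFT JOIN keeps every row from orders (the left table); where customer_id has no match in customers, the customer columns become NULL. Walk through each order:
  - order 1 (Speaker): customer_id=1 -> matches Helen
  - order 2 (Keyboard): customer_id=6 -> matches Mia
  - order 3 (Desk): customer_id=3 -> matches Xander
  - order 4 (Pen): customer_id=NULL, no match -> kept with NULL
  - order 5 (Router): customer_id=NULL, no match -> kept with NULL
All 5 rows appear; 2 have NULL customer.

SQL:
SELECT a.product, b.name AS customer
FROM orders a
LEFT JOIN customers b ON a.customer_id = b.id

Result:
product  | customer
---------+---------
Speaker  | Helen   
Keyboard | Mia     
Desk     | Xander  
Pen      | NULL    
Router   | NULL    


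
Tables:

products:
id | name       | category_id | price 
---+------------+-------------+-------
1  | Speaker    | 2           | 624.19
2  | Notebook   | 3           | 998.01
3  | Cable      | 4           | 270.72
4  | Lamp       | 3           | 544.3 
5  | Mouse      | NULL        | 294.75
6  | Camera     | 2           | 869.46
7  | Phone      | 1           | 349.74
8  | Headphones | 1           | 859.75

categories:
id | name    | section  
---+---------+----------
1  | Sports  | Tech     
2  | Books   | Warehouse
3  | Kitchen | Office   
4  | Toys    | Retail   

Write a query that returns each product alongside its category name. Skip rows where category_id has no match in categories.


INNER JOIN keeps only products rows whose category_id matches an id in categories. Walk through each product:
  - product 1 (Speaker): category_id=2 -> matches Books
  - product 2 (Notebook): category_id=3 -> matches Kitchen
  - product 3 (Cable): category_id=4 -> matches Toys
  - product 4 (Lamp): category_id=3 -> matches Kitchen
  - product 5 (Mouse): category_id=NULL, no match -> dropped
  - product 6 (Camera): category_id=2 -> matches Books
  - product 7 (Phone): category_id=1 -> matches Sports
  - product 8 (Headphones): category_id=1 -> matches Sports
So 1 of 8 rows is dropped.

SQL:
SELECT a.name, b.name AS category
FROM products a
INNER JOIN categories b ON a.category_id = b.id

Result:
name       | category
-----------+---------
Speaker    | Books   
Notebook   | Kitchen 
Cable      | Toys    
Lamp       | Kitchen 
Camera     | Books   
Phone      | Sports  
Headphones | Sports  


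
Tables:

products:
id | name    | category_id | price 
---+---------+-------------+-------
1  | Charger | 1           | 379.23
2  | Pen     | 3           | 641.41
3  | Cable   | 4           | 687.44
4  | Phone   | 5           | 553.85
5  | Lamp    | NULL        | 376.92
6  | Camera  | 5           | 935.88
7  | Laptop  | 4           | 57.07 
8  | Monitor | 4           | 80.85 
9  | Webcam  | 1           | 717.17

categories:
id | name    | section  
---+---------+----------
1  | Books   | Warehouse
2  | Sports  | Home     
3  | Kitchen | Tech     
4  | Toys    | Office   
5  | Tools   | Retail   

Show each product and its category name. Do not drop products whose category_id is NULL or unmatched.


LEFT JOIN keeps every row from products (the left table); where category_id has no match in categories, the category columns become NULL. Walk through each product:
  - product 1 (Charger): category_id=1 -> matches Books
  - product 2 (Pen): category_id=3 -> matches Kitchen
  - product 3 (Cable): category_id=4 -> matches Toys
  - product 4 (Phone): category_id=5 -> matches Tools
  - product 5 (Lamp): category_id=NULL, no match -> kept with NULL
  - product 6 (Camera): category_id=5 -> matches Tools
  - product 7 (Laptop): category_id=4 -> matches Toys
  - product 8 (Monitor): category_id=4 -> matches Toys
  - product 9 (Webcam): category_id=1 -> matches Books
All 9 rows appear; 1 has NULL category.

SQL:
SELECT a.name, b.name AS category
FROM products a
LEFT JOIN categories b ON a.category_id = b.id

Result:
name    | category
--------+---------
Charger | Books   
Pen     | Kitchen 
Cable   | Toys    
Phone   | Tools   
Lamp    | NULL    
Camera  | Tools   
Laptop  | Toys    
Monitor | Toys    
Webcam  | Books   


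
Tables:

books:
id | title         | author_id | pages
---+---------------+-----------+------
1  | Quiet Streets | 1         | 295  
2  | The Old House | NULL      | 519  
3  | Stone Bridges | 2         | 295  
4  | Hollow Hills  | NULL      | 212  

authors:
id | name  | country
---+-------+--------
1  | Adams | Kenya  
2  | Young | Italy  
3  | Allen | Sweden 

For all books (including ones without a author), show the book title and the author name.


LEFT JOIN keeps every row from books (the left table); where author_id has no match in authors, the author columns become NULL. Walk through each book:
  - book 1 (Quiet Streets): author_id=1 -> matches Adams
  - book 2 (The Old House): author_id=NULL, no match -> kept with NULL
  - book 3 (Stone Bridges): author_id=2 -> matches Young
  - book 4 (Hollow Hills): author_id=NULL, no match -> kept with NULL
All 4 rows appear; 2 have NULL author.

SQL:
SELECT a.title, b.name AS author
FROM books a
LEFT JOIN authors b ON a.author_id = b.id

Result:
title         | author
--------------+-------
Quiet Streets | Adams 
The Old House | NULL  
Stone Bridges | Young 
Hollow Hills  | NULL  


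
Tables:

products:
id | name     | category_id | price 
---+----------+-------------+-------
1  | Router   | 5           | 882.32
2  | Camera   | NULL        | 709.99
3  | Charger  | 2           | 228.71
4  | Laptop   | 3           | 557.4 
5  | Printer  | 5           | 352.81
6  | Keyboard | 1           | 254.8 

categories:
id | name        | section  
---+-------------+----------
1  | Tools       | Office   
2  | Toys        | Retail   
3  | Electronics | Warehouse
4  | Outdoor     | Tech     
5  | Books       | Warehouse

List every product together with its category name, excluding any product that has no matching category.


INNER JOIN keeps only products rows whose category_id matches an id in categories. Walk through each product:
  - product 1 (Router): category_id=5 -> matches Books
  - product 2 (Camera): category_id=NULL, no match -> dropped
  - product 3 (Charger): category_id=2 -> matches Toys
  - product 4 (Laptop): category_id=3 -> matches Electronics
  - product 5 (Printer): category_id=5 -> matches Books
  - product 6 (Keyboard): category_id=1 -> matches Tools
So 1 of 6 rows is dropped.

SQL:
SELECT a.name, b.name AS category
FROM products a
INNER JOIN categories b ON a.category_id = b.id

Result:
name     | category   
---------+------------
Router   | Books      
Charger  | Toys       
Laptop   | Electronics
Printer  | Books      
Keyboard | Tools      


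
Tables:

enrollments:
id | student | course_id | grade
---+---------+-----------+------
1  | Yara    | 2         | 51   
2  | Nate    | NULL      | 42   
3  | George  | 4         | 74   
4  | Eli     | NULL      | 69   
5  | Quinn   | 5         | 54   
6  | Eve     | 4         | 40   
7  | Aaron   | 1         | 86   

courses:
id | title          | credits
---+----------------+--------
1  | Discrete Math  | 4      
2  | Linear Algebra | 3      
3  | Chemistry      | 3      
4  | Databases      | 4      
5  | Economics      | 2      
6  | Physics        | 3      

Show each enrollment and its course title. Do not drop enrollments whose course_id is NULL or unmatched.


LEFT JOIN keeps every row from enrollments (the left table); where course_id has no match in courses, the course columns become NULL. Walk through each enrollment:
  - enrollment 1 (Yara): course_id=2 -> matches Linear Algebra
  - enrollment 2 (Nate): course_id=NULL, no match -> kept with NULL
  - enrollment 3 (George): course_id=4 -> matches Databases
  - enrollment 4 (Eli): course_id=NULL, no match -> kept with NULL
  - enrollment 5 (Quinn): course_id=5 -> matches Economics
  - enrollment 6 (Eve): course_id=4 -> matches Databases
  - enrollment 7 (Aaron): course_id=1 -> matches Discrete Math
All 7 rows appear; 2 have NULL course.

SQL:
SELECT a.student, b.title AS course
FROM enrollments a
LEFT JOIN courses b ON a.course_id = b.id

Result:
student | course        
--------+---------------
Yara    | Linear Algebra
Nate    | NULL          
George  | Databases     
Eli     | NULL          
Quinn   | Economics     
Eve     | Databases     
Aaron   | Discrete Math 


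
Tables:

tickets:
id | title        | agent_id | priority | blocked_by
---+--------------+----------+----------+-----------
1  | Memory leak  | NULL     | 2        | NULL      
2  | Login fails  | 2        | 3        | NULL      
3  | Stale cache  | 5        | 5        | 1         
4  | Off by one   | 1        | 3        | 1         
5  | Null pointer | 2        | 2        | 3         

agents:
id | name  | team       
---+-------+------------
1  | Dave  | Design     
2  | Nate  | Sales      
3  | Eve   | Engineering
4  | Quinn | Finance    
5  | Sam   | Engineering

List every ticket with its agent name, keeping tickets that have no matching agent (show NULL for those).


LEFT JOIN keeps every row from tickets (the left table); where agent_id has no match in agents, the agent columns become NULL. Walk through each ticket:
  - ticket 1 (Memory leak): agent_id=NULL, no match -> kept with NULL
  - ticket 2 (Login fails): agent_id=2 -> matches Nate
  - ticket 3 (Stale cache): agent_id=5 -> matches Sam
  - ticket 4 (Off by one): agent_id=1 -> matches Dave
  - ticket 5 (Null pointer): agent_id=2 -> matches Nate
All 5 rows appear; 1 has NULL agent.

SQL:
SELECT a.title, b.name AS agent
FROM tickets a
LEFT JOIN agents b ON a.agent_id = b.id

Result:
title        | agent
-------------+------
Memory leak  | NULL 
Login fails  | Nate 
Stale cache  | Sam  
Off by one   | Dave 
Null pointer | Nate 


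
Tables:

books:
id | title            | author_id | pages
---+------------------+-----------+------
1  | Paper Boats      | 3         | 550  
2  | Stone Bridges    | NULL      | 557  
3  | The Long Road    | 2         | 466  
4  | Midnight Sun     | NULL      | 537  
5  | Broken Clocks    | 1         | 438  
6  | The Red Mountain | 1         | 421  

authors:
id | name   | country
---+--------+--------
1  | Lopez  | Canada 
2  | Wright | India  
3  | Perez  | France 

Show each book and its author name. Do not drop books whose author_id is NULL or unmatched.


LEFT JOIN keeps every row from books (the left table); where author_id has no match in authors, the author columns become NULL. Walk through each book:
  - book 1 (Paper Boats): author_id=3 -> matches Perez
  - book 2 (Stone Bridges): author_id=NULL, no match -> kept with NULL
  - book 3 (The Long Road): author_id=2 -> matches Wright
  - book 4 (Midnight Sun): author_id=NULL, no match -> kept with NULL
  - book 5 (Broken Clocks): author_id=1 -> matches Lopez
  - book 6 (The Red Mountain): author_id=1 -> matches Lopez
All 6 rows appear; 2 have NULL author.

SQL:
SELECT a.title, b.name AS author
FROM books a
LEFT JOIN authors b ON a.author_id = b.id

Result:
title            | author
-----------------+-------
Paper Boats      | Perez 
Stone Bridges    | NULL  
The Long Road    | Wright
Midnight Sun     | NULL  
Broken Clocks    | Lopez 
The Red Mountain | Lopez 


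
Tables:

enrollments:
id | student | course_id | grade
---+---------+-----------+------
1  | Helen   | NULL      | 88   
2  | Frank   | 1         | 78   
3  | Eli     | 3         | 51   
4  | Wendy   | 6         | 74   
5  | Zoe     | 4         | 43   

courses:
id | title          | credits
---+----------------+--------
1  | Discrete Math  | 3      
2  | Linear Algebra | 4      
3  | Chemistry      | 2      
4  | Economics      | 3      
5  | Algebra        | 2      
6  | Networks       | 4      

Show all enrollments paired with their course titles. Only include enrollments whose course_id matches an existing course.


INNER JOIN keeps only enrollments rows whose course_id matches an id in courses. Walk through each enrollment:
  - enrollment 1 (Helen): course_id=NULL, no match -> dropped
  - enrollment 2 (Frank): course_id=1 -> matches Discrete Math
  - enrollment 3 (Eli): course_id=3 -> matches Chemistry
  - enrollment 4 (Wendy): course_id=6 -> matches Networks
  - enrollment 5 (Zoe): course_id=4 -> matches Economics
So 1 of 5 rows is dropped.

SQL:
SELECT a.student, b.title AS course
FROM enrollments a
INNER JOIN courses b ON a.course_id = b.id

Result:
student | course       
--------+--------------
Frank   | Discrete Math
Eli     | Chemistry    
Wendy   | Networks     
Zoe     | Economics    


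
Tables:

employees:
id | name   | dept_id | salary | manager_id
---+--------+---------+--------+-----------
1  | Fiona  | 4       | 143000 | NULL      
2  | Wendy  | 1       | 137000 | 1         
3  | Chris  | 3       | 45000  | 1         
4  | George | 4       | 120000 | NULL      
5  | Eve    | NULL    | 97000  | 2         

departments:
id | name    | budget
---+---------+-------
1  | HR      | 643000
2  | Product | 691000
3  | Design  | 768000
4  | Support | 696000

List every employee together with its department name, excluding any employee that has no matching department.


INNER JOIN keeps only employees rows whose dept_id matches an id in departments. Walk through each employee:
  - employee 1 (Fiona): dept_id=4 -> matches Support
  - employee 2 (Wendy): dept_id=1 -> matches HR
  - employee 3 (Chris): dept_id=3 -> matches Design
  - employee 4 (George): dept_id=4 -> matches Support
  - employee 5 (Eve): dept_id=NULL, no match -> dropped
So 1 of 5 rows is dropped.

SQL:
SELECT a.name, b.name AS department
FROM employees a
INNER JOIN departments b ON a.dept_id = b.id

Result:
name   | department
-------+-----------
Fiona  | Support   
Wendy  | HR        
Chris  | Design    
George | Support   


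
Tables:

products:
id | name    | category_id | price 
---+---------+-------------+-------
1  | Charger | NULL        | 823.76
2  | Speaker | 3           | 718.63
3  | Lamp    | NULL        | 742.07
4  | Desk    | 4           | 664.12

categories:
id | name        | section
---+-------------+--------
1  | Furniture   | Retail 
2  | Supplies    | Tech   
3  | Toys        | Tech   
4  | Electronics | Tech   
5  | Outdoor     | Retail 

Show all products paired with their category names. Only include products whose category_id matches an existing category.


INNER JOIN keeps only products rows whose category_id matches an id in categories. Walk through each product:
  - product 1 (Charger): category_id=NULL, no match -> dropped
  - product 2 (Speaker): category_id=3 -> matches Toys
  - product 3 (Lamp): category_id=NULL, no match -> dropped
  - product 4 (Desk): category_id=4 -> matches Electronics
So 2 of 4 rows are dropped.

SQL:
SELECT a.name, b.name AS category
FROM products a
INNER JOIN categories b ON a.category_id = b.id

Result:
name    | category   
--------+------------
Speaker | Toys       
Desk    | Electronics


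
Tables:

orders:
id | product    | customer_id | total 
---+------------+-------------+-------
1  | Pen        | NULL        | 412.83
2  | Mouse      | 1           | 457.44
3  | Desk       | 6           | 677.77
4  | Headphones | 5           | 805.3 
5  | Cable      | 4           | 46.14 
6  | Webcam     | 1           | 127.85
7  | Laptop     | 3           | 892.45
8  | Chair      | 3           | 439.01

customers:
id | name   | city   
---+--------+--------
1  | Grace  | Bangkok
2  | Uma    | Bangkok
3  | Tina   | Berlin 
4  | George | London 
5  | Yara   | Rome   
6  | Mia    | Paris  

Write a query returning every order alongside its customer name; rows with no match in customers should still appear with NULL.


LEFT JOIN keeps every row from orders (the left table); where customer_id has no match in customers, the customer columns become NULL. Walk through each order:
  - order 1 (Pen): customer_id=NULL, no match -> kept with NULL
  - order 2 (Mouse): customer_id=1 -> matches Grace
  - order 3 (Desk): customer_id=6 -> matches Mia
  - order 4 (Headphones): customer_id=5 -> matches Yara
  - order 5 (Cable): customer_id=4 -> matches George
  - order 6 (Webcam): customer_id=1 -> matches Grace
  - order 7 (Laptop): customer_id=3 -> matches Tina
  - order 8 (Chair): customer_id=3 -> matches Tina
All 8 rows appear; 1 has NULL customer.

SQL:
SELECT a.product, b.name AS customer
FROM orders a
LEFT JOIN customers b ON a.customer_id = b.id

Result:
product    | customer
-----------+---------
Pen        | NULL    
Mouse      | Grace   
Desk       | Mia     
Headphones | Yara    
Cable      | George  
Webcam     | Grace   
Laptop     | Tina    
Chair      | Tina    


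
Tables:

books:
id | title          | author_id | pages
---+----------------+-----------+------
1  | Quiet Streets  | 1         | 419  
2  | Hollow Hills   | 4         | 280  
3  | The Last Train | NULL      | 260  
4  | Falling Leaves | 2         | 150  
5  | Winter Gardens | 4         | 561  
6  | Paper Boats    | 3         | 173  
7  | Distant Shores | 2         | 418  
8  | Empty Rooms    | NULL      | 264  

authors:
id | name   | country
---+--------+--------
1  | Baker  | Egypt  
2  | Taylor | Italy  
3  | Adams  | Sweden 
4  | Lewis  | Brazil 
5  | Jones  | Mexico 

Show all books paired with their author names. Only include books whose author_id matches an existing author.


INNER JOIN keeps only books rows whose author_id matches an id in authors. Walk through each book:
  - book 1 (Quiet Streets): author_id=1 -> matches Baker
  - book 2 (Hollow Hills): author_id=4 -> matches Lewis
  - book 3 (The Last Train): author_id=NULL, no match -> dropped
  - book 4 (Falling Leaves): author_id=2 -> matches Taylor
  - book 5 (Winter Gardens): author_id=4 -> matches Lewis
  - book 6 (Paper Boats): author_id=3 -> matches Adams
  - book 7 (Distant Shores): author_id=2 -> matches Taylor
  - book 8 (Empty Rooms): author_id=NULL, no match -> dropped
So 2 of 8 rows are dropped.

SQL:
SELECT a.title, b.name AS author
FROM books a
INNER JOIN authors b ON a.author_id = b.id

Result:
title          | author
---------------+-------
Quiet Streets  | Baker 
Hollow Hills   | Lewis 
Falling Leaves | Taylor
Winter Gardens | Lewis 
Paper Boats    | Adams 
Distant Shores | Taylor


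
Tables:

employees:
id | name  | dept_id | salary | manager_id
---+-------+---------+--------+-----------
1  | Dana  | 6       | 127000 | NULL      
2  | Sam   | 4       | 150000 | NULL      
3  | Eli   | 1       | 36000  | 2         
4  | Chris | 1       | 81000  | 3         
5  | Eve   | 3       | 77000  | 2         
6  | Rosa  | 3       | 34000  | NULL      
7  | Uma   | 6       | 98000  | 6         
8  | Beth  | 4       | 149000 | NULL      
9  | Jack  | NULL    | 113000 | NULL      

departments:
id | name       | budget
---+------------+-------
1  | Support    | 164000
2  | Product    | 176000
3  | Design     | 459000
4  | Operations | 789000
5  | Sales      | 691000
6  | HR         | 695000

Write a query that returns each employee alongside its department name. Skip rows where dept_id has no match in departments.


INNER JOIN keeps only employees rows whose dept_id matches an id in departments. Walk through each employee:
  - employee 1 (Dana): dept_id=6 -> matches HR
  - employee 2 (Sam): dept_id=4 -> matches Operations
  - employee 3 (Eli): dept_id=1 -> matches Support
  - employee 4 (Chris): dept_id=1 -> matches Support
  - employee 5 (Eve): dept_id=3 -> matches Design
  - employee 6 (Rosa): dept_id=3 -> matches Design
  - employee 7 (Uma): dept_id=6 -> matches HR
  - employee 8 (Beth): dept_id=4 -> matches Operations
  - employee 9 (Jack): dept_id=NULL, no match -> dropped
So 1 of 9 rows is dropped.

SQL:
SELECT a.name, b.name AS department
FROM employees a
INNER JOIN departments b ON a.dept_id = b.id

Result:
name  | department
------+-----------
Dana  | HR        
Sam   | Operations
Eli   | Support   
Chris | Support   
Eve   | Design    
Rosa  | Design    
Uma   | HR        
Beth  | Operations


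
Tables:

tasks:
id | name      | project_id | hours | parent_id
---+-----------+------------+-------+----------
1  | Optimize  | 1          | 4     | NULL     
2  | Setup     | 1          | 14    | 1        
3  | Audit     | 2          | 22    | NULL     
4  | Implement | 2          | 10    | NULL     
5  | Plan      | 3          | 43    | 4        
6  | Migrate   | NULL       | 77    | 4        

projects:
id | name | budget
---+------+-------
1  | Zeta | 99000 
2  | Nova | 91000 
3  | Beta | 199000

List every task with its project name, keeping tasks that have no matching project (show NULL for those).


LEFT JOIN keeps every row from tasks (the left table); where project_id has no match in projects, the project columns become NULL. Walk through each task:
  - task 1 (Optimize): project_id=1 -> matches Zeta
  - task 2 (Setup): project_id=1 -> matches Zeta
  - task 3 (Audit): project_id=2 -> matches Nova
  - task 4 (Implement): project_id=2 -> matches Nova
  - task 5 (Plan): project_id=3 -> matches Beta
  - task 6 (Migrate): project_id=NULL, no match -> kept with NULL
All 6 rows appear; 1 has NULL project.

SQL:
SELECT a.name, b.name AS project
FROM tasks a
LEFT JOIN projects b ON a.project_id = b.id

Result:
name      | project
----------+--------
Optimize  | Zeta   
Setup     | Zeta   
Audit     | Nova   
Implement | Nova   
Plan      | Beta   
Migrate   | NULL   


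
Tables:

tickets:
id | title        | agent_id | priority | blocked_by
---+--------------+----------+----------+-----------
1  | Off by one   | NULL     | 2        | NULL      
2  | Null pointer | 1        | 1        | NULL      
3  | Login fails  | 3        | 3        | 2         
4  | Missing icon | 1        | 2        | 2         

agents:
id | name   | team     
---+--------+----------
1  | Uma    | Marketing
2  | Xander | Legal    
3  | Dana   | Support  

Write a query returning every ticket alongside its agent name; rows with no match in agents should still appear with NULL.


LEFT JOIN keeps every row from tickets (the left table); where agent_id has no match in agents, the agent columns become NULL. Walk through each ticket:
  - ticket 1 (Off by one): agent_id=NULL, no match -> kept with NULL
  - ticket 2 (Null pointer): agent_id=1 -> matches Uma
  - ticket 3 (Login fails): agent_id=3 -> matches Dana
  - ticket 4 (Missing icon): agent_id=1 -> matches Uma
All 4 rows appear; 1 has NULL agent.

SQL:
SELECT a.title, b.name AS agent
FROM tickets a
LEFT JOIN agents b ON a.agent_id = b.id

Result:
title        | agent
-------------+------
Off by one   | NULL 
Null pointer | Uma  
Login fails  | Dana 
Missing icon | Uma  


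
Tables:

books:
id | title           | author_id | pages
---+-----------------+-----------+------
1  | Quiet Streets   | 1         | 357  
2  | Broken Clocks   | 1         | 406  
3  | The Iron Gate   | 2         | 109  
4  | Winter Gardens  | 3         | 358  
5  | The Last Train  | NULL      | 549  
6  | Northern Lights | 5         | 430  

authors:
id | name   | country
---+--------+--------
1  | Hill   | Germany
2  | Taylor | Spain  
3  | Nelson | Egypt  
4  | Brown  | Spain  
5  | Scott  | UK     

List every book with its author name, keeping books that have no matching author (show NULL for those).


LEFT JOIN keeps every row from books (the left table); where author_id has no match in authors, the author columns become NULL. Walk through each book:
  - book 1 (Quiet Streets): author_id=1 -> matches Hill
  - book 2 (Broken Clocks): author_id=1 -> matches Hill
  - book 3 (The Iron Gate): author_id=2 -> matches Taylor
  - book 4 (Winter Gardens): author_id=3 -> matches Nelson
  - book 5 (The Last Train): author_id=NULL, no match -> kept with NULL
  - book 6 (Northern Lights): author_id=5 -> matches Scott
All 6 rows appear; 1 has NULL author.

SQL:
SELECT a.title, b.name AS author
FROM books a
LEFT JOIN authors b ON a.author_id = b.id

Result:
title           | author
----------------+-------
Quiet Streets   | Hill  
Broken Clocks   | Hill  
The Iron Gate   | Taylor
Winter Gardens  | Nelson
The Last Train  | NULL  
Northern Lights | Scott 


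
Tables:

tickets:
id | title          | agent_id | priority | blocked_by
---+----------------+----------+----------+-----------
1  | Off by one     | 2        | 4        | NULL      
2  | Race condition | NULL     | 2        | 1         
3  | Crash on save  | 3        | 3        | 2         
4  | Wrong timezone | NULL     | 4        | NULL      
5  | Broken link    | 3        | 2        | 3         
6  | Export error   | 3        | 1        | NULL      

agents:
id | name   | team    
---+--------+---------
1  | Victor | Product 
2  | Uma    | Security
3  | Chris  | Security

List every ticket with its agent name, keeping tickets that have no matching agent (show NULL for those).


LEFT JOIN keeps every row from tickets (the left table); where agent_id has no match in agents, the agent columns become NULL. Walk through each ticket:
  - ticket 1 (Off by one): agent_id=2 -> matches Uma
  - ticket 2 (Race condition): agent_id=NULL, no match -> kept with NULL
  - ticket 3 (Crash on save): agent_id=3 -> matches Chris
  - ticket 4 (Wrong timezone): agent_id=NULL, no match -> kept with NULL
  - ticket 5 (Broken link): agent_id=3 -> matches Chris
  - ticket 6 (Export error): agent_id=3 -> matches Chris
All 6 rows appear; 2 have NULL agent.

SQL:
SELECT a.title, b.name AS agent
FROM tickets a
LEFT JOIN agents b ON a.agent_id = b.id

Result:
title          | agent
---------------+------
Off by one     | Uma  
Race condition | NULL 
Crash on save  | Chris
Wrong timezone | NULL 
Broken link    | Chris
Export error   | Chris


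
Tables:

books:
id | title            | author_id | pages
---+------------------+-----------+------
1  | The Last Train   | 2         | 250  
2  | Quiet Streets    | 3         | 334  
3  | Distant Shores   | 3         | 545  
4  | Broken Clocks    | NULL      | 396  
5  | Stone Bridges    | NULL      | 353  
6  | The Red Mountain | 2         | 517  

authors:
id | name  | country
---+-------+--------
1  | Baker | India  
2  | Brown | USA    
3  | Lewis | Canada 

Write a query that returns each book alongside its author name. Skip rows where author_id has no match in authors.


INNER JOIN keeps only books rows whose author_id matches an id in authors. Walk through each book:
  - book 1 (The Last Train): author_id=2 -> matches Brown
  - book 2 (Quiet Streets): author_id=3 -> matches Lewis
  - book 3 (Distant Shores): author_id=3 -> matches Lewis
  - book 4 (Broken Clocks): author_id=NULL, no match -> dropped
  - book 5 (Stone Bridges): author_id=NULL, no match -> dropped
  - book 6 (The Red Mountain): author_id=2 -> matches Brown
So 2 of 6 rows are dropped.

SQL:
SELECT a.title, b.name AS author
FROM books a
INNER JOIN authors b ON a.author_id = b.id

Result:
title            | author
-----------------+-------
The Last Train   | Brown 
Quiet Streets    | Lewis 
Distant Shores   | Lewis 
The Red Mountain | Brown 


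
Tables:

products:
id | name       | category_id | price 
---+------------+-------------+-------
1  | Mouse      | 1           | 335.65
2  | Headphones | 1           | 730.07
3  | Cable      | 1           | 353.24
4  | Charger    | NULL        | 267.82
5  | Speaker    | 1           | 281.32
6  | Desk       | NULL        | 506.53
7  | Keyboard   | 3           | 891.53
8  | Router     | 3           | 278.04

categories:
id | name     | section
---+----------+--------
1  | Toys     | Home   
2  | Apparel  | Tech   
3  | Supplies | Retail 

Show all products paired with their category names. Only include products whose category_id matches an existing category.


INNER JOIN keeps only products rows whose category_id matches an id in categories. Walk through each product:
  - product 1 (Mouse): category_id=1 -> matches Toys
  - product 2 (Headphones): category_id=1 -> matches Toys
  - product 3 (Cable): category_id=1 -> matches Toys
  - product 4 (Charger): category_id=NULL, no match -> dropped
  - product 5 (Speaker): category_id=1 -> matches Toys
  - product 6 (Desk): category_id=NULL, no match -> dropped
  - product 7 (Keyboard): category_id=3 -> matches Supplies
  - product 8 (Router): category_id=3 -> matches Supplies
So 2 of 8 rows are dropped.

SQL:
SELECT a.name, b.name AS category
FROM products a
INNER JOIN categories b ON a.category_id = b.id

Result:
name       | category
-----------+---------
Mouse      | Toys    
Headphones | Toys    
Cable      | Toys    
Speaker    | Toys    
Keyboard   | Supplies
Router     | Supplies
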